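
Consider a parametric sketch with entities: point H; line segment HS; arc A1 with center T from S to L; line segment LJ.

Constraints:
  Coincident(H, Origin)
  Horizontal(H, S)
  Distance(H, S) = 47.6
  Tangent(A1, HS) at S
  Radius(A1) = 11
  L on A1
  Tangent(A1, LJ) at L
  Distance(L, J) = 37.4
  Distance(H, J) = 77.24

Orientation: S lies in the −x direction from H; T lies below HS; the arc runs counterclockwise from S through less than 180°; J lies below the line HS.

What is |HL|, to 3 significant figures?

59.5

H is at the origin; HS is horizontal with |HS| = 47.6 and S on the −x side, so S = (-47.6, 0.00). The tangent condition forces TS to be normal to HS, so T = S + (0, -11) = (-47.6, -11.0). Since TL ⟂ LJ (tangency), |TJ| = √(11.0² + 37.4²) = 39.0 regardless of where L sits on A1. So J lies on both circle(H, 77.24) and circle(T, 39.0); the below-HS intersection is J = (-60.8, -47.7). L is the foot of the tangent from J: L = (-58.6, -10.4).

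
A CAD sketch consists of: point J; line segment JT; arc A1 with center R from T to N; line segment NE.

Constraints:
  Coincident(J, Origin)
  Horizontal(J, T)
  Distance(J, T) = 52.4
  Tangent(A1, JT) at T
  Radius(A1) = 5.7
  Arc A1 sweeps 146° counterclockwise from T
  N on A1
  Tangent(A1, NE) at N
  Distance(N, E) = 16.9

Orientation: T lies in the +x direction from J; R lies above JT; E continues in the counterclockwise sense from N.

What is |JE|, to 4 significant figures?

46.08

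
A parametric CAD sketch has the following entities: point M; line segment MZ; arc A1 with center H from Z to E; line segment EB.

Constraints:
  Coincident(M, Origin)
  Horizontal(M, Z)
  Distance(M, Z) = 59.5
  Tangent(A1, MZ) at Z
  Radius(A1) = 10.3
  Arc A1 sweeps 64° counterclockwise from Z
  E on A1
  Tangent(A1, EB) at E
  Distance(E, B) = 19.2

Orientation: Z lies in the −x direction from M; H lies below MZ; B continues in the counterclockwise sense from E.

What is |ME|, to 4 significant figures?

69.00

M is at the origin; MZ is horizontal with |MZ| = 59.5 and Z on the −x side, so Z = (-59.50, 0.000). A1 meets MZ tangentially, so HZ is at right angles to MZ, so H = Z + (0, -10.3) = (-59.50, -10.30). On A1, Z sits at bearing 90° from H; a 64° counterclockwise sweep puts E at bearing 154°, so E = H + 10.3·(cos 154°, sin 154°) = (-68.76, -5.785). Then |ME| = |E − M| = 69.00.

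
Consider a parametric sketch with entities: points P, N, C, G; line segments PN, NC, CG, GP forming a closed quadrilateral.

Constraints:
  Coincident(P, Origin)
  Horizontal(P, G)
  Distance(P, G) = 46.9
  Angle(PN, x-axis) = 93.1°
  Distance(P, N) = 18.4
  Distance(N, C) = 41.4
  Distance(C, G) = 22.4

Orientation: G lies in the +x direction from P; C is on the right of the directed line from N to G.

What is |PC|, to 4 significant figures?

29.97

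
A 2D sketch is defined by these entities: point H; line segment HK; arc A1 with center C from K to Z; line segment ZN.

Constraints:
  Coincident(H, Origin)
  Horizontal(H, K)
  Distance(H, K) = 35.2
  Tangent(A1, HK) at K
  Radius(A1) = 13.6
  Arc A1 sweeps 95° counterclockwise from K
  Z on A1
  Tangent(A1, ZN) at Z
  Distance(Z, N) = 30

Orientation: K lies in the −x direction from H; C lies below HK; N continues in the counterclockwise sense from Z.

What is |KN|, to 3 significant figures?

46.0

On A1, K sits at bearing 90° from C; a 95° counterclockwise sweep puts Z at bearing 185°, so Z = C + 13.6·(cos 185°, sin 185°) = (-48.7, -14.8). A1 meets ZN tangentially, so CZ is at right angles to ZN, so ZN runs along (−sin 185°, cos 185°); with |ZN| = 30.0, N = (-46.1, -44.7). Then |KN| = |N − K| = 46.0.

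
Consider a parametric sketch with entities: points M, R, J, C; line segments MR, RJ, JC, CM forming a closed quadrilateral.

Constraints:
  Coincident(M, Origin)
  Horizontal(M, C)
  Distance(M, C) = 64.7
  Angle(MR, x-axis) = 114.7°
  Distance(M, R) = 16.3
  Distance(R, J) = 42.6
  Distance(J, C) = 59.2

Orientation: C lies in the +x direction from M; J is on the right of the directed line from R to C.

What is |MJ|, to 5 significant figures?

26.301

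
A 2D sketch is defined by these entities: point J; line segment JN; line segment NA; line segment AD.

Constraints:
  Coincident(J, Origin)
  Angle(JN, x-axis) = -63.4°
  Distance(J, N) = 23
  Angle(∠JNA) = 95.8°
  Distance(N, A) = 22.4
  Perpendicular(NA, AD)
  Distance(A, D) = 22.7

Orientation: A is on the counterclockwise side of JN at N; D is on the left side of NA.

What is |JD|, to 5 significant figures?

24.725

J is at the origin; JN runs at -63.4° with length 23.0, so N = 23.0·(cos -63.4°, sin -63.4°) = (10.298, -20.566). ∠JNA = 95.8°, so NA runs at -63.4° + (180° − 95.8°) = 20.800° from the x-axis; with |NA| = 22.4, A = N + 22.4·(cos 20.800°, sin 20.800°) = (31.239, -12.611). NA is perpendicular to AD; with |AD| = 22.7 on the left of NA, D = A + 22.7·(-0.35511, 0.93483) = (23.178, 8.6094). Then |JD| = |D − J| = 24.725.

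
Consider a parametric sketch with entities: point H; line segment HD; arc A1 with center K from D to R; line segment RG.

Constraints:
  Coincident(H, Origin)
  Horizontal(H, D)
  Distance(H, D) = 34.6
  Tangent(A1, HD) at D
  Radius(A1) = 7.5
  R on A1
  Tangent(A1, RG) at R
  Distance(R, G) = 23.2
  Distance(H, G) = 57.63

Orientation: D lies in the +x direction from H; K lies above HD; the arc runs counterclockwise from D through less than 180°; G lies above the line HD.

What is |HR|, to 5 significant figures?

41.382

H is at the origin; HD is horizontal with |HD| = 34.6 and D on the +x side, so D = (34.600, 0.0000). Tangency of A1 to HD means the radius KD is perpendicular to HD, so K = D + (0, 7.5) = (34.600, 7.5000). Since KR ⟂ RG (tangency), |KG| = √(7.5² + 23.2²) = 24.382 regardless of where R sits on A1. So G lies on both circle(H, 57.63) and circle(K, 24.382); the above-HD intersection is G = (52.243, 24.329). R is the foot of the tangent from G: R = (41.195, 3.9285).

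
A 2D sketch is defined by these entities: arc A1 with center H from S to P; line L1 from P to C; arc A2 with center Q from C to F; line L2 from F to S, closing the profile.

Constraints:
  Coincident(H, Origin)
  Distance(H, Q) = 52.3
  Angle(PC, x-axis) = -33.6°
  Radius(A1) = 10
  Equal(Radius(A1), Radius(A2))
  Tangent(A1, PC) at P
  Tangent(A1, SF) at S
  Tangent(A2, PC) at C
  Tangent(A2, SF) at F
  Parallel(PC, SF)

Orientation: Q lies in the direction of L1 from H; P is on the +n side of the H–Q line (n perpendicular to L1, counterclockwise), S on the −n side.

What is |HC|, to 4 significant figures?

53.25

The slot axis is L1's direction at -33.6°, so u = (cos -33.6°, sin -33.6°) = (0.8329, -0.5534) and n = (−sin -33.6°, cos -33.6°) = (0.5534, 0.8329). H is at the origin and Q lies 52.3 along u from H, so Q = 52.3·u = (43.56, -28.94). Tangency of A1 to both parallel lines with radius 10.0 puts P and S at H ± 10.0·n: P = (5.534, 8.329), S = (-5.534, -8.329). Equal radii place C and F the same way about Q: C = Q + 10.0·n = (49.10, -20.61), F = Q − 10.0·n = (38.03, -37.27). Then |HC| = |C − H| = 53.25.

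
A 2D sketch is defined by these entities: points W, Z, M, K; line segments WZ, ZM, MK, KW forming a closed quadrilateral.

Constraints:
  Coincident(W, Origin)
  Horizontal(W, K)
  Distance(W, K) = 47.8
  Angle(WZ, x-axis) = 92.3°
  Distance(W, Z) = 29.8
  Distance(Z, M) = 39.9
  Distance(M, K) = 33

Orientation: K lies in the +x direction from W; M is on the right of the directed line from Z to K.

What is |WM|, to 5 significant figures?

16.752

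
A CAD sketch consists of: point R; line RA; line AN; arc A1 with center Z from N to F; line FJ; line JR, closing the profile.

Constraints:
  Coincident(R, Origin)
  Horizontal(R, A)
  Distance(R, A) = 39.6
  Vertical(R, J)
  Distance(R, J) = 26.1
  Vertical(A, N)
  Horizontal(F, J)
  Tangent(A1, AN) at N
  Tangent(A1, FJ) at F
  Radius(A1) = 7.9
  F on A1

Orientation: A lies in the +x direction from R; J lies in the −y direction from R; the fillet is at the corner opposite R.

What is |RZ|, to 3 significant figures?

36.6

R is at the origin; R and A share the same y with |RA| = 39.6 and A on the +x side, so A = (39.6, 0.00). RJ is vertical with |RJ| = 26.1 and J on the −y side, so J = (0.00, -26.1). The virtual corner opposite R is at (39.6, -26.1). The tangent condition forces ZN to be normal to AN and since A1 is tangent to FJ there, ZF ⟂ FJ, with radius 7.9, so the center Z sits 7.9 in from both sides at Z = (31.7, -18.2). Then |RZ| = |Z − R| = 36.6.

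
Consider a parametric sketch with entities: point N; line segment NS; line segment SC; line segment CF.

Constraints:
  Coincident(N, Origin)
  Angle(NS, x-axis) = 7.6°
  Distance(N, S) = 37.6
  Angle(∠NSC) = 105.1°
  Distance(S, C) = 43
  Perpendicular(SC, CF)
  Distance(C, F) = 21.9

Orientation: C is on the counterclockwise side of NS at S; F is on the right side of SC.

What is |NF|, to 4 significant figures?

78.58

N is at the origin; NS runs at 7.6° with length 37.6, so S = 37.6·(cos 7.6°, sin 7.6°) = (37.27, 4.973). ∠NSC = 105.1°, so SC runs at 7.6° + (180° − 105.1°) = 82.50° from the x-axis; with |SC| = 43.0, C = S + 43.0·(cos 82.50°, sin 82.50°) = (42.88, 47.60). The perpendicularity gives CF at right angles to SC; with |CF| = 21.9 on the right of SC, F = C + 21.9·(0.9914, -0.1305) = (64.59, 44.75). Then |NF| = |F − N| = 78.58.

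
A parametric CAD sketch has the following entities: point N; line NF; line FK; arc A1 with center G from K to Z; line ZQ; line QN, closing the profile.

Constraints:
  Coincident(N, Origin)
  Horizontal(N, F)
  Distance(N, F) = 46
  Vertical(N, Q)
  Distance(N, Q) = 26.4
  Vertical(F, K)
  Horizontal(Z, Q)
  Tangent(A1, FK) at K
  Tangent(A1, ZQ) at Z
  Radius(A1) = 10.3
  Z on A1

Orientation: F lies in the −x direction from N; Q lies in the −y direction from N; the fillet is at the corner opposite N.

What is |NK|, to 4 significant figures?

48.74

N is at the origin; NF is horizontal with |NF| = 46.0 and F on the −x side, so F = (-46.00, 0.000). NQ is vertical with |NQ| = 26.4 and Q on the −y side, so Q = (0.000, -26.40). The virtual corner opposite N is at (-46.00, -26.40). The tangent condition forces GK to be normal to FK and tangency of A1 to ZQ means the radius GZ is perpendicular to ZQ, with radius 10.3, so the center G sits 10.3 in from both sides at G = (-35.70, -16.10). That places the tangent points at K = (-46.00, -16.10) on FK and Z = (-35.70, -26.40) on ZQ. Then |NK| = |K − N| = 48.74.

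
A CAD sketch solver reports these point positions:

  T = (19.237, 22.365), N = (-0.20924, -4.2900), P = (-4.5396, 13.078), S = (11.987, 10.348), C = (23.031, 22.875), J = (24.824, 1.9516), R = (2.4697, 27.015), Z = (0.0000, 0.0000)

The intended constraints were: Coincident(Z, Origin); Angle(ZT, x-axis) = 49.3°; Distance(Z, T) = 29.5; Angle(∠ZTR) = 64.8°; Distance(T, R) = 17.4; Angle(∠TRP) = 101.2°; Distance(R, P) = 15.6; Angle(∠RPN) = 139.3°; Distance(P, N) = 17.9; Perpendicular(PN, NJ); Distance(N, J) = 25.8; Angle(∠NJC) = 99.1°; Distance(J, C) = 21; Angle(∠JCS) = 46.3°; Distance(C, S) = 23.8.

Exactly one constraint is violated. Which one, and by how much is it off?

Distance(C, S) = 23.8 — off by 7.10.

Z = (0.00, 0.00) ✓; ZT at 49.30° ✓; |ZT| = 29.50 ✓; ∠ZTR = 64.80° ✓; |TR| = 17.40 ✓; ∠TRP = 101.2° ✓; |RP| = 15.60 ✓; ∠RPN = 139.3° ✓; |PN| = 17.90 ✓; ∠(PN, NJ) = 90.00° ✓; |NJ| = 25.80 ✓; ∠NJC = 99.10° ✓; |JC| = 21.00 ✓; ∠JCS = 46.30° ✓; |CS| = 16.70 ✗.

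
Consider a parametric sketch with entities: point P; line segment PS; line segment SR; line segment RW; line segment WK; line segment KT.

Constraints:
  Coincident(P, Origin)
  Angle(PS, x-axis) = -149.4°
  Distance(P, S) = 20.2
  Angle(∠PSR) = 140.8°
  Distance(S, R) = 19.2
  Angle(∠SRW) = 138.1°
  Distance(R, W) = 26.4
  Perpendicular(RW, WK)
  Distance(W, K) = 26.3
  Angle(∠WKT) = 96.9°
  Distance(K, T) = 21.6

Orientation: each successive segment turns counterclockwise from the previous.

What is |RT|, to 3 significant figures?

29.3

The perpendicularity gives WK at right angles to RW, so WK runs at 21.7°; with |WK| = 26.3, K = (10.2, -43.1). ∠WKT = 96.9° gives KT at 105° from the x-axis; with |KT| = 21.6, T = (4.66, -22.2). Then |RT| = |T − R| = 29.3.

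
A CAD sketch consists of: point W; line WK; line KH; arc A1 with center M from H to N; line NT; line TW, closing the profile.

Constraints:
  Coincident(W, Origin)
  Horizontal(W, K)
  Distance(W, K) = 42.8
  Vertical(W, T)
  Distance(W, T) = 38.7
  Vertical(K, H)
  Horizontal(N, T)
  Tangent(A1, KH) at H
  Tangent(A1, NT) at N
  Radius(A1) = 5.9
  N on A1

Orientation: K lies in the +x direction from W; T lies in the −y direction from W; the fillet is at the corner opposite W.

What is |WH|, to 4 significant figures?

53.92

W is at the origin; WK is horizontal with |WK| = 42.8 and K on the +x side, so K = (42.80, 0.000). W and T share the same x with |WT| = 38.7 and T on the −y side, so T = (0.000, -38.70). The virtual corner opposite W is at (42.80, -38.70). A1 meets KH tangentially, so MH is at right angles to KH and the tangent condition forces MN to be normal to NT, with radius 5.9, so the center M sits 5.9 in from both sides at M = (36.90, -32.80). That places the tangent points at H = (42.80, -32.80) on KH and N = (36.90, -38.70) on NT. Then |WH| = |H − W| = 53.92.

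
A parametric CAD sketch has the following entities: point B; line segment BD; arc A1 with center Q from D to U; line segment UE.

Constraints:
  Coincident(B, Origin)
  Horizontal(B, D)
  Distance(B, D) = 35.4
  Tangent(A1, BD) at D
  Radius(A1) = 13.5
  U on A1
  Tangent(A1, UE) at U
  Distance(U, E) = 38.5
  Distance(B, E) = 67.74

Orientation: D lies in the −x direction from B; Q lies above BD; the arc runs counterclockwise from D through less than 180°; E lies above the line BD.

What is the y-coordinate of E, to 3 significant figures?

53.9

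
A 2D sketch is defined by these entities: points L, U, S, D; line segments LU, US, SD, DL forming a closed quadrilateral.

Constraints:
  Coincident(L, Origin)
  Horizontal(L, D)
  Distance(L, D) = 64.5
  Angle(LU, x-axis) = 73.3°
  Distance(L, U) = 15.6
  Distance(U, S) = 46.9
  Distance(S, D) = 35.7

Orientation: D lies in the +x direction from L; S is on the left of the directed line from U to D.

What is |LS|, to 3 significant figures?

57.8

Checks: |US| = 46.90 ✓; |SD| = 35.70 ✓.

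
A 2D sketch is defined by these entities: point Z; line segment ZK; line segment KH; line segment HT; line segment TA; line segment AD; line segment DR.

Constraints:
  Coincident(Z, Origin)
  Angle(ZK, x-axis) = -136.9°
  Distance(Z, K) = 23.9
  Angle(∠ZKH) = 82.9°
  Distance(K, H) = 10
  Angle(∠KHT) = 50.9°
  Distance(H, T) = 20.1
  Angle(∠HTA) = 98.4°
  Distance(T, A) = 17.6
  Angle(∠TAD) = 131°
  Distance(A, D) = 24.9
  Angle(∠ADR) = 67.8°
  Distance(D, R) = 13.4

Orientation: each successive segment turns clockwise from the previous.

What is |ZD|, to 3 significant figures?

48.6

∠HTA = 98.4° gives TA at -84.7° from the x-axis; with |TA| = 17.6, A = (-1.63, -26.9). ∠TAD = 131.0° gives AD at -134° from the x-axis; with |AD| = 24.9, D = (-18.8, -44.9). Then |ZD| = |D − Z| = 48.6.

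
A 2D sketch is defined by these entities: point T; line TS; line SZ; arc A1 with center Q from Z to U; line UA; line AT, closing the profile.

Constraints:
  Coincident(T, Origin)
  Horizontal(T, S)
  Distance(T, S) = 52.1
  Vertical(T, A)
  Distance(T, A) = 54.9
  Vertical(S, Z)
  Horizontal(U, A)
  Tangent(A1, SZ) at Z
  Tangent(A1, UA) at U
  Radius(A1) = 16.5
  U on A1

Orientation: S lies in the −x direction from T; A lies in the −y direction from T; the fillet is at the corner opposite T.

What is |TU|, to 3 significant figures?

65.4

T is at the origin; TS is horizontal with |TS| = 52.1 and S on the −x side, so S = (-52.1, 0.00). TA is vertical with |TA| = 54.9 and A on the −y side, so A = (0.00, -54.9). The virtual corner opposite T is at (-52.1, -54.9). Tangency of A1 to SZ means the radius QZ is perpendicular to SZ and A1 meets UA tangentially, so QU is at right angles to UA, with radius 16.5, so the center Q sits 16.5 in from both sides at Q = (-35.6, -38.4). That places the tangent points at Z = (-52.1, -38.4) on SZ and U = (-35.6, -54.9) on UA. Then |TU| = |U − T| = 65.4.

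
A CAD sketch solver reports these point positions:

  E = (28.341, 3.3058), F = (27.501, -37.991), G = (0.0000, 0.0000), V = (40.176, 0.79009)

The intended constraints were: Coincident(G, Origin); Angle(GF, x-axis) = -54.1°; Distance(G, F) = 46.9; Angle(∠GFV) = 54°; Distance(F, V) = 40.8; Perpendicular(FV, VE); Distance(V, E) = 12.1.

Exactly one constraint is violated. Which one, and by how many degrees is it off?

Perpendicular(FV, VE) — off by 6.10°.

G = (0.00, 0.00) ✓; GF at -54.10° ✓; |GF| = 46.90 ✓; ∠GFV = 54.00° ✓; |FV| = 40.80 ✓; ∠(FV, VE) = 96.10° ✗; |VE| = 12.10 ✓.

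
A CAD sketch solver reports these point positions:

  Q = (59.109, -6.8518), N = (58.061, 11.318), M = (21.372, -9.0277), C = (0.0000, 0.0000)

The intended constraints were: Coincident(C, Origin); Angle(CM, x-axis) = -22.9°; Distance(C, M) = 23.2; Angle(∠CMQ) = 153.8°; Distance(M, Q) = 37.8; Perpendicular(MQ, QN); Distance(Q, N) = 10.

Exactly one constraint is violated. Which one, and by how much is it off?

Distance(Q, N) = 10 — off by 8.20.

C = (0.00, 0.00) ✓; CM at -22.90° ✓; |CM| = 23.20 ✓; ∠CMQ = 153.8° ✓; |MQ| = 37.80 ✓; ∠(MQ, QN) = 90.00° ✓; |QN| = 18.20 ✗.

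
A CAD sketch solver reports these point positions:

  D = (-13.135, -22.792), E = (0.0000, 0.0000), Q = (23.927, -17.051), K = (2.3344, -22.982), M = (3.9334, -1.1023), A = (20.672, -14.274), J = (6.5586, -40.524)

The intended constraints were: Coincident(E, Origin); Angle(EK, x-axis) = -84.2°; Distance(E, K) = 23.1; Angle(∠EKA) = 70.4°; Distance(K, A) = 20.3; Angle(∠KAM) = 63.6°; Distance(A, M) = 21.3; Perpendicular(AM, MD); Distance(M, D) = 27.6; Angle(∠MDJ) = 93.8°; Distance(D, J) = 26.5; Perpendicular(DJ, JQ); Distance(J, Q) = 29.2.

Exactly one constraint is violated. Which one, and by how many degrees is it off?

Perpendicular(DJ, JQ) — off by 5.50°.

E = (0.00, 0.00) ✓; EK at -84.20° ✓; |EK| = 23.10 ✓; ∠EKA = 70.40° ✓; |KA| = 20.30 ✓; ∠KAM = 63.60° ✓; |AM| = 21.30 ✓; ∠(AM, MD) = 90.00° ✓; |MD| = 27.60 ✓; ∠MDJ = 93.80° ✓; |DJ| = 26.50 ✓; ∠(DJ, JQ) = 95.50° ✗; |JQ| = 29.20 ✓.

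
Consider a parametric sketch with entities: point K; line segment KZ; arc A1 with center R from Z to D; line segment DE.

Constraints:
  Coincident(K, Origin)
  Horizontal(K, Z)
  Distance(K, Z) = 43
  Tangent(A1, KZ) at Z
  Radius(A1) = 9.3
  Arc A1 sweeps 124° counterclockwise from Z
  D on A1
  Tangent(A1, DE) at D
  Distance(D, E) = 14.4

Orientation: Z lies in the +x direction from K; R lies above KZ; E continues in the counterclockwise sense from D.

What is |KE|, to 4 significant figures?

50.19

K is at the origin; K and Z share the same y with |KZ| = 43.0 and Z on the +x side, so Z = (43.00, 0.000). Since A1 is tangent to KZ there, RZ ⟂ KZ, so R = Z + (0, 9.3) = (43.00, 9.300). On A1, Z sits at bearing -90° from R; a 124° counterclockwise sweep puts D at bearing 34°, so D = R + 9.3·(cos 34°, sin 34°) = (50.71, 14.50). Since A1 is tangent to DE there, RD ⟂ DE, so DE runs along (−sin 34°, cos 34°); with |DE| = 14.4, E = (42.66, 26.44). Then |KE| = |E − K| = 50.19.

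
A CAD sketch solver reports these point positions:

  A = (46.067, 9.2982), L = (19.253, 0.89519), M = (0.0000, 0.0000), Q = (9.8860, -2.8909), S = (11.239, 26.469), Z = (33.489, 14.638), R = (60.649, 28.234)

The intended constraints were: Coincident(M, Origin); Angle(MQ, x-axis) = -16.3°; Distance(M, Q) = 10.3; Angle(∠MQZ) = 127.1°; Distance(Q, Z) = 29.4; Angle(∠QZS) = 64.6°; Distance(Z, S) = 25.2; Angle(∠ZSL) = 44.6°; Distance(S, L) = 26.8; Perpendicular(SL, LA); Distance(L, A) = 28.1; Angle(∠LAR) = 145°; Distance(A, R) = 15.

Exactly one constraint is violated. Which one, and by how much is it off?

Distance(A, R) = 15 — off by 8.90.

M = (0.00, 0.00) ✓; MQ at -16.30° ✓; |MQ| = 10.30 ✓; ∠MQZ = 127.1° ✓; |QZ| = 29.40 ✓; ∠QZS = 64.60° ✓; |ZS| = 25.20 ✓; ∠ZSL = 44.60° ✓; |SL| = 26.80 ✓; ∠(SL, LA) = 90.00° ✓; |LA| = 28.10 ✓; ∠LAR = 145.0° ✓; |AR| = 23.90 ✗.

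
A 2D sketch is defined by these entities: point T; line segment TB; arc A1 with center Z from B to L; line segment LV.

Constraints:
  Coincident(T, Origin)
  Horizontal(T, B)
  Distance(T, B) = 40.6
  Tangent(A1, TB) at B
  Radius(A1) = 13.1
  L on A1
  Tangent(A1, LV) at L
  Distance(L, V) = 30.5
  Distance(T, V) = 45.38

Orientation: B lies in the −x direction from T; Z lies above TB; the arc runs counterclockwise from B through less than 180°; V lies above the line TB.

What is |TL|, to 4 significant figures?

29.65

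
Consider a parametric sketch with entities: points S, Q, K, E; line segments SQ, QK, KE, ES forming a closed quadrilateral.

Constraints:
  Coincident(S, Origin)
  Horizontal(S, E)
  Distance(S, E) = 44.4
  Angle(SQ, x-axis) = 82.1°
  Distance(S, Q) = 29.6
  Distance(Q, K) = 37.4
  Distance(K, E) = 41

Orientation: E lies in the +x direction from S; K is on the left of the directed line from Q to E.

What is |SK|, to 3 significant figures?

56.9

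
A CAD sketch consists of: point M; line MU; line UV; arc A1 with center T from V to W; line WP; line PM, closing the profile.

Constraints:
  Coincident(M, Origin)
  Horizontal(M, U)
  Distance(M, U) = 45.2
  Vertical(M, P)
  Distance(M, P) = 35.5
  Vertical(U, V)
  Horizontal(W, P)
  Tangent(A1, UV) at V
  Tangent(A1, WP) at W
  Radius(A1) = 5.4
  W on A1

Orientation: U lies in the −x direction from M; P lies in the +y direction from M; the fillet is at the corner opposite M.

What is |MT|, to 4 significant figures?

49.90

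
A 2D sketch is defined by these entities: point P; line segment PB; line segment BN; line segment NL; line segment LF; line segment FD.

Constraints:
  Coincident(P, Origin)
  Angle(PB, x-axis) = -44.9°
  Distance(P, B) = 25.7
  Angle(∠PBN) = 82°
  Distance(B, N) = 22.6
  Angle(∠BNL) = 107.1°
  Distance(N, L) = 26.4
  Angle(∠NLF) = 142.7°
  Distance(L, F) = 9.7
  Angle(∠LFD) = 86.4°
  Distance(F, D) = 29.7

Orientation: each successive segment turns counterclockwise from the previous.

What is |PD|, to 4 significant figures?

4.855

P is at the origin; PB runs at -44.9° with length 25.7, so B = (18.20, -18.14). ∠PBN = 82.0° gives BN at 53.10° from the x-axis; with |BN| = 22.6, N = (31.77, -0.06803). ∠BNL = 107.1° gives NL at 126.0° from the x-axis; with |NL| = 26.4, L = (16.26, 21.29). ∠NLF = 142.7° gives LF at 163.3° from the x-axis; with |LF| = 9.7, F = (6.965, 24.08). ∠LFD = 86.4° gives FD at -103.1° from the x-axis; with |FD| = 29.7, D = (0.2339, -4.850). Then |PD| = |D − P| = 4.855.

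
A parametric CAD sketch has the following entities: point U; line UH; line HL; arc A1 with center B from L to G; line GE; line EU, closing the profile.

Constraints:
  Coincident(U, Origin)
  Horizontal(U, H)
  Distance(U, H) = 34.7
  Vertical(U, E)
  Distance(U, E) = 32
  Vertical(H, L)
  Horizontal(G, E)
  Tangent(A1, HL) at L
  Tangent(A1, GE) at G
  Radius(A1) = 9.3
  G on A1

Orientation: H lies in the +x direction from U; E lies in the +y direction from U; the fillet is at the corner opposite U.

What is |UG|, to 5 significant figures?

40.855

U is at the origin; U and H share the same y with |UH| = 34.7 and H on the +x side, so H = (34.700, 0.0000). U and E share the same x with |UE| = 32.0 and E on the +y side, so E = (0.0000, 32.000). The virtual corner opposite U is at (34.700, 32.000). Since A1 is tangent to HL there, BL ⟂ HL and tangency of A1 to GE means the radius BG is perpendicular to GE, with radius 9.3, so the center B sits 9.3 in from both sides at B = (25.400, 22.700). That places the tangent points at L = (34.700, 22.700) on HL and G = (25.400, 32.000) on GE. Then |UG| = |G − U| = 40.855.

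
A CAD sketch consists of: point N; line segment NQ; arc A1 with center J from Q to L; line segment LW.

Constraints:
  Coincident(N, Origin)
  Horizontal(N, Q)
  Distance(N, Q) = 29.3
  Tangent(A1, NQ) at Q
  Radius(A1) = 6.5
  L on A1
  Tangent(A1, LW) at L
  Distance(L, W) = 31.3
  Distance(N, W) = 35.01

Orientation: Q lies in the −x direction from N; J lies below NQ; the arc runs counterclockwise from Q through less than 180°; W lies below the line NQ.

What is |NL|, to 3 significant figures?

35.6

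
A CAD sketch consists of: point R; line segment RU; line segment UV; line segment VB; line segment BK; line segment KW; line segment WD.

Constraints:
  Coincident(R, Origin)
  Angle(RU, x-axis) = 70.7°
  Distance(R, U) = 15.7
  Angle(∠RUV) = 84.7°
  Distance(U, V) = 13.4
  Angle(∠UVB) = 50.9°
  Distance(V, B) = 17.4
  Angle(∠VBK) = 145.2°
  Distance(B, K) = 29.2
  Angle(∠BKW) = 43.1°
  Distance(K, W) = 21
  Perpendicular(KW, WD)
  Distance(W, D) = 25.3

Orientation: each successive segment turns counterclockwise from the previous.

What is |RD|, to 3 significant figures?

5.48

R is at the origin; RU runs at 70.7° with length 15.7, so U = (5.19, 14.8). ∠RUV = 84.7° gives UV at 166° from the x-axis; with |UV| = 13.4, V = (-7.81, 18.1). ∠UVB = 50.9° gives VB at -64.9° from the x-axis; with |VB| = 17.4, B = (-0.432, 2.30). ∠VBK = 145.2° gives BK at -30.1° from the x-axis; with |BK| = 29.2, K = (24.8, -12.3). ∠BKW = 43.1° gives KW at 107° from the x-axis; with |KW| = 21.0, W = (18.8, 7.76). KW ⟂ WD, so WD runs at -163°; with |WD| = 25.3, D = (-5.46, 0.450). Then |RD| = |D − R| = 5.48.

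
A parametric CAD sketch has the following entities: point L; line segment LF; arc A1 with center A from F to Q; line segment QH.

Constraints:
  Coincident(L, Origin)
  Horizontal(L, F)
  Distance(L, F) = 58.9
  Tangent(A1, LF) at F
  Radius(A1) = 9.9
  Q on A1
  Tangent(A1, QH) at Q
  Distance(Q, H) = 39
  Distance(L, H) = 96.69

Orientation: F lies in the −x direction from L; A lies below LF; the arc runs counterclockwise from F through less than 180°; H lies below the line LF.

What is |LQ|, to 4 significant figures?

67.01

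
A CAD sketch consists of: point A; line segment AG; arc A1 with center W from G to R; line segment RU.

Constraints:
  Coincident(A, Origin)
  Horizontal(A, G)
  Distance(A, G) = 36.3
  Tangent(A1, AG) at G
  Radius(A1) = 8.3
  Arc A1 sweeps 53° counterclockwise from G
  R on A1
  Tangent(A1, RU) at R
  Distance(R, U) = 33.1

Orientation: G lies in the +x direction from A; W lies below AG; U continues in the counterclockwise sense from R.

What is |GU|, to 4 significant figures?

39.87

On A1, G sits at bearing 90° from W; a 53° counterclockwise sweep puts R at bearing 143°, so R = W + 8.3·(cos 143°, sin 143°) = (29.67, -3.305). Since A1 is tangent to RU there, WR ⟂ RU, so RU runs along (−sin 143°, cos 143°); with |RU| = 33.1, U = (9.751, -29.74). Then |GU| = |U − G| = 39.87.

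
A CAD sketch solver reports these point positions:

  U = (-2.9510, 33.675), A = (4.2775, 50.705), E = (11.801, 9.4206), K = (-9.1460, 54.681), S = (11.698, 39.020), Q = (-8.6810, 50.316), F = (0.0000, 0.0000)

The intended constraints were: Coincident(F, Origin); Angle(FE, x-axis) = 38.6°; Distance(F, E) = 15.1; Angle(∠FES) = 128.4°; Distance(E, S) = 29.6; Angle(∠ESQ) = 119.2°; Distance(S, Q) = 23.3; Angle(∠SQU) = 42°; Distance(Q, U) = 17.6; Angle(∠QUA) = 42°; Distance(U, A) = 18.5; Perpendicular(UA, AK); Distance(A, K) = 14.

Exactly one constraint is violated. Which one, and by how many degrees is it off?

Perpendicular(UA, AK) — off by 6.50°.

F = (0.00, 0.00) ✓; FE at 38.60° ✓; |FE| = 15.10 ✓; ∠FES = 128.4° ✓; |ES| = 29.60 ✓; ∠ESQ = 119.2° ✓; |SQ| = 23.30 ✓; ∠SQU = 42.00° ✓; |QU| = 17.60 ✓; ∠QUA = 42.00° ✓; |UA| = 18.50 ✓; ∠(UA, AK) = 96.50° ✗; |AK| = 14.00 ✓.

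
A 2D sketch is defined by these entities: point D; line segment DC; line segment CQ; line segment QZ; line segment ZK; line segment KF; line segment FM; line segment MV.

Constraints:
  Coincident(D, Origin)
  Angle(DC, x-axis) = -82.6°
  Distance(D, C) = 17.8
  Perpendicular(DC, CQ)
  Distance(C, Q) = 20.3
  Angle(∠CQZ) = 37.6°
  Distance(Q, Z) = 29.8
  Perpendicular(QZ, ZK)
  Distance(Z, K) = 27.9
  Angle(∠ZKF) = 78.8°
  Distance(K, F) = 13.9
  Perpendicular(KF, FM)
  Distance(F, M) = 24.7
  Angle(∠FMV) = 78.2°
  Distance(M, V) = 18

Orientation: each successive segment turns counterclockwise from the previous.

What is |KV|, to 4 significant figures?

21.35

D is at the origin; DC runs at -82.6° with length 17.8, so C = (2.293, -17.65). DC ⟂ CQ, so CQ runs at 7.400°; with |CQ| = 20.3, Q = (22.42, -15.04). ∠CQZ = 37.6° gives QZ at 149.8° from the x-axis; with |QZ| = 29.8, Z = (-3.332, -0.04720). The perpendicularity gives ZK at right angles to QZ, so ZK runs at -120.2°; with |ZK| = 27.9, K = (-17.37, -24.16). ∠ZKF = 78.8° gives KF at -19.00° from the x-axis; with |KF| = 13.9, F = (-4.223, -28.69). The perpendicularity gives FM at right angles to KF, so FM runs at 71.00°; with |FM| = 24.7, M = (3.818, -5.332). ∠FMV = 78.2° gives MV at 172.8° from the x-axis; with |MV| = 18.0, V = (-14.04, -3.076). Then |KV| = |V − K| = 21.35.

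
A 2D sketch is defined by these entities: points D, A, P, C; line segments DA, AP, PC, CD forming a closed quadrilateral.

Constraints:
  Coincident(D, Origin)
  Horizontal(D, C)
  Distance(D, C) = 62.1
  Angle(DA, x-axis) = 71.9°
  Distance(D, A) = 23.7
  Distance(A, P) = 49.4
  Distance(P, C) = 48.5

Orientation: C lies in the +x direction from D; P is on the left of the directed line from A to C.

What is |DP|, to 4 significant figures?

68.83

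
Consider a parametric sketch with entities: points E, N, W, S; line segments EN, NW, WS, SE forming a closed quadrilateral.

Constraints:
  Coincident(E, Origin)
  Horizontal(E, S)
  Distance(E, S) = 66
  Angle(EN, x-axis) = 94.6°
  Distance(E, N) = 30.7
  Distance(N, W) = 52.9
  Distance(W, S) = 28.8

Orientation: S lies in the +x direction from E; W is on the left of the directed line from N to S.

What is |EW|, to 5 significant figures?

55.462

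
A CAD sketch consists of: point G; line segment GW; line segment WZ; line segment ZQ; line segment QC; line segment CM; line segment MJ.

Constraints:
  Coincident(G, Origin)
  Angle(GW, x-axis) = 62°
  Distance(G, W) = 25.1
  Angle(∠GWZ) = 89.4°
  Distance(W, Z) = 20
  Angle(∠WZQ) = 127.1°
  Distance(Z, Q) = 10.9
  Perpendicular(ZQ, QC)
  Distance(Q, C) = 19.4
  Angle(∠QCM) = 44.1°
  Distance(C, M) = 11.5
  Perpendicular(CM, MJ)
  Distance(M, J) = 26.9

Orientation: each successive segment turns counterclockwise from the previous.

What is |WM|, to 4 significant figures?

15.72

The perpendicularity gives QC at right angles to ZQ, so QC runs at -64.50°; with |QC| = 19.4, C = (-7.459, 9.163). ∠QCM = 44.1° gives CM at 71.40° from the x-axis; with |CM| = 11.5, M = (-3.791, 20.06). Then |WM| = |M − W| = 15.72.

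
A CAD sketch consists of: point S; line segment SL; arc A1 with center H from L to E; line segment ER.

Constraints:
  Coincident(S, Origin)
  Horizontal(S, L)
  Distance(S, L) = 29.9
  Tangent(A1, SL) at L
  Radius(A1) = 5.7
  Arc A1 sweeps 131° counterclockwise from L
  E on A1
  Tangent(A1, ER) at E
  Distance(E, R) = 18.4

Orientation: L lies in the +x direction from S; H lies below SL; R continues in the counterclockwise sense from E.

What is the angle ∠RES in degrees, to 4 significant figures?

151.2°

On A1, L sits at bearing 90° from H; a 131° counterclockwise sweep puts E at bearing 221°, so E = H + 5.7·(cos 221°, sin 221°) = (25.60, -9.440). Since A1 is tangent to ER there, HE ⟂ ER, so ER runs along (−sin 221°, cos 221°); with |ER| = 18.4, R = (37.67, -23.33). Then cos ∠RES = ER·ES / (|ER||ES|), giving 151.2°.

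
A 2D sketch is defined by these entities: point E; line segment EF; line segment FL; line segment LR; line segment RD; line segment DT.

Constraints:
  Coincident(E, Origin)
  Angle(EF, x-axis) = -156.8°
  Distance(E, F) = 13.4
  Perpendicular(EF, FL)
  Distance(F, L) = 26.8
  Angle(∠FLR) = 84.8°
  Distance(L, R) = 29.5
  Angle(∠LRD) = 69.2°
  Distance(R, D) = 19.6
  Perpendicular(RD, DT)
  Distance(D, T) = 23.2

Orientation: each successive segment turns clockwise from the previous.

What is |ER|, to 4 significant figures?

28.94

EF ⟂ FL, so FL runs at 113.2°; with |FL| = 26.8, L = (-22.87, 19.35). ∠FLR = 84.8° gives LR at 18.00° from the x-axis; with |LR| = 29.5, R = (5.182, 28.47). Then |ER| = |R − E| = 28.94.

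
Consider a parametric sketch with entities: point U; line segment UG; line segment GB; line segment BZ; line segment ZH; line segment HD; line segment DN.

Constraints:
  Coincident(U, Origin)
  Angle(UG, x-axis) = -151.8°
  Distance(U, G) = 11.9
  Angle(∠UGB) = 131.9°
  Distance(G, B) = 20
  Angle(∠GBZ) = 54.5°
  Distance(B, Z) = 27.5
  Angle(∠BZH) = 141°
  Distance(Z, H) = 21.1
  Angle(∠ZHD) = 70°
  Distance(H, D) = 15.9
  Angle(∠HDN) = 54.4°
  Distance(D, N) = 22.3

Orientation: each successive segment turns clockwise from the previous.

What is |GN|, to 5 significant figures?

26.615

U is at the origin; UG runs at -151.8° with length 11.9, so G = (-10.488, -5.6234). ∠UGB = 131.9° gives GB at 160.10° from the x-axis; with |GB| = 20.0, B = (-29.293, 1.1842). ∠GBZ = 54.5° gives BZ at 34.600° from the x-axis; with |BZ| = 27.5, Z = (-6.6570, 16.800). ∠BZH = 141.0° gives ZH at -4.4000° from the x-axis; with |ZH| = 21.1, H = (14.381, 15.181). ∠ZHD = 70.0° gives HD at -114.40° from the x-axis; with |HD| = 15.9, D = (7.8124, 0.70130). ∠HDN = 54.4° gives DN at 120.00° from the x-axis; with |DN| = 22.3, N = (-3.3376, 20.014). Then |GN| = |N − G| = 26.615.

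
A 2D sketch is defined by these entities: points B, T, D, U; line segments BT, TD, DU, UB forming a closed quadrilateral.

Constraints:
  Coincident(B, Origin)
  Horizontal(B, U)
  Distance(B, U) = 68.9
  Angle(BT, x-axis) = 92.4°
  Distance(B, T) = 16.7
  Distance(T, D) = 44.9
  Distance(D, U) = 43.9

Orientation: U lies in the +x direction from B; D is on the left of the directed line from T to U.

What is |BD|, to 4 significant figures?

52.98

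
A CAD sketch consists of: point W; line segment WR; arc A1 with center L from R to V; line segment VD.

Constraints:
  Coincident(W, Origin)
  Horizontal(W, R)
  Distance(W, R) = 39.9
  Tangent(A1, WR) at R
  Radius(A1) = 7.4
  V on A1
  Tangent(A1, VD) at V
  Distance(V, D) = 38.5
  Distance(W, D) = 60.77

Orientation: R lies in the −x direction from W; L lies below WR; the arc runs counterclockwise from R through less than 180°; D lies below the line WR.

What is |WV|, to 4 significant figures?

47.98

Checks: |WR| = 39.90 ✓; |LV| = 7.400 ✓; ∠(LV, VD) = 90.00° ✓; |VD| = 38.50 ✓; |WD| = 60.77 ✓.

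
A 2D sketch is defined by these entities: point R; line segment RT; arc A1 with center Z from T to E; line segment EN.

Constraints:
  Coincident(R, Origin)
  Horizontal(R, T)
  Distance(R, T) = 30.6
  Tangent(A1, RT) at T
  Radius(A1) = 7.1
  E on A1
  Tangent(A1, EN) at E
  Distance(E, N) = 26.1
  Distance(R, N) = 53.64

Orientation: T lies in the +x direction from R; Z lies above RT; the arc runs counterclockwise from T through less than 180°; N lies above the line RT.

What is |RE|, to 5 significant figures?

37.840

R is at the origin; RT is horizontal with |RT| = 30.6 and T on the +x side, so T = (30.600, 0.0000). The tangent condition forces ZT to be normal to RT, so Z = T + (0, 7.1) = (30.600, 7.1000). Since ZE ⟂ EN (tangency), |ZN| = √(7.1² + 26.1²) = 27.048 regardless of where E sits on A1. So N lies on both circle(R, 53.64) and circle(Z, 27.048); the above-RT intersection is N = (44.097, 30.540). E is the foot of the tangent from N: E = (37.467, 5.2965).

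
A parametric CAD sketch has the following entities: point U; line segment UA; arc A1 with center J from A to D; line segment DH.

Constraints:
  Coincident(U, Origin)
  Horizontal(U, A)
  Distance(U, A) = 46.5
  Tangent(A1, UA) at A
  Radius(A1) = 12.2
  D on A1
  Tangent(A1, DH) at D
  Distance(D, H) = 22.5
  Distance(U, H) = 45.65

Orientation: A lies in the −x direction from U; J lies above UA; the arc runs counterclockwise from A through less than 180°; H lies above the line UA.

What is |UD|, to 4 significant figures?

36.01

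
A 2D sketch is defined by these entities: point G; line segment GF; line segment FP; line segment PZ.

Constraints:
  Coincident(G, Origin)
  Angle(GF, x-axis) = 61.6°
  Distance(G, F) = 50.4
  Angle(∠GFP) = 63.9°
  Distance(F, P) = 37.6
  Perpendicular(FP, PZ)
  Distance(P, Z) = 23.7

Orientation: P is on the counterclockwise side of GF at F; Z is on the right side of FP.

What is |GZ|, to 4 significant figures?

70.67

∠GFP = 63.9°, so FP runs at 61.6° + (180° − 63.9°) = 177.7° from the x-axis; with |FP| = 37.6, P = F + 37.6·(cos 177.7°, sin 177.7°) = (-13.60, 45.84). The perpendicularity gives PZ at right angles to FP; with |PZ| = 23.7 on the right of FP, Z = P + 23.7·(0.04013, 0.9992) = (-12.65, 69.52). Then |GZ| = |Z − G| = 70.67.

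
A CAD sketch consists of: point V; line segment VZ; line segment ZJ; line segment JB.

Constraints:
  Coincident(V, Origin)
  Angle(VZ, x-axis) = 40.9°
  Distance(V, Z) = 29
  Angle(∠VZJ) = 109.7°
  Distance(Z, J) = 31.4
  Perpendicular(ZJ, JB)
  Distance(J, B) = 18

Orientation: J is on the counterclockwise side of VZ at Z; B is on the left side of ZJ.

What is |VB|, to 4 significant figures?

42.21

∠VZJ = 109.7°, so ZJ runs at 40.9° + (180° − 109.7°) = 111.2° from the x-axis; with |ZJ| = 31.4, J = Z + 31.4·(cos 111.2°, sin 111.2°) = (10.56, 48.26). ZJ is perpendicular to JB; with |JB| = 18.0 on the left of ZJ, B = J + 18.0·(-0.9323, -0.3616) = (-6.217, 41.75). Then |VB| = |B − V| = 42.21.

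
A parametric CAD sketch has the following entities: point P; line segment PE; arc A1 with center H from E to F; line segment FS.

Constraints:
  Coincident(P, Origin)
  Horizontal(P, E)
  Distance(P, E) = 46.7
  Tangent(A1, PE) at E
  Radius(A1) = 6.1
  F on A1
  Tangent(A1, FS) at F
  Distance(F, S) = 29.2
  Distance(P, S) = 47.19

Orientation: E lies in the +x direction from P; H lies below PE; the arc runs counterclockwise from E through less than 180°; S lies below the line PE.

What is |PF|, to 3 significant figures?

41.0

P is at the origin; PE is horizontal with |PE| = 46.7 and E on the +x side, so E = (46.7, 0.00). Since A1 is tangent to PE there, HE ⟂ PE, so H = E + (0, -6.1) = (46.7, -6.10). Since HF ⟂ FS (tangency), |HS| = √(6.1² + 29.2²) = 29.8 regardless of where F sits on A1. So S lies on both circle(P, 47.19) and circle(H, 29.8); the below-PE intersection is S = (33.8, -33.0). F is the foot of the tangent from S: F = (40.8, -4.63).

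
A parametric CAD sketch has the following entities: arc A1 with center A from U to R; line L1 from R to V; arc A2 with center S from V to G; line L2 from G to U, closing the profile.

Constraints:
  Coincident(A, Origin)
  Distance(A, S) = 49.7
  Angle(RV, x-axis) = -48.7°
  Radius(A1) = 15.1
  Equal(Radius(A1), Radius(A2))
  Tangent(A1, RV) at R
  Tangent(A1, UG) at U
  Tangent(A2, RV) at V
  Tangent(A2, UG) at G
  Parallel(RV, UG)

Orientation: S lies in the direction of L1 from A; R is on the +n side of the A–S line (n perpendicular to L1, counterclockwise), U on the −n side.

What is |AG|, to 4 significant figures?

51.94

Tangency of A1 to both parallel lines with radius 15.1 puts R and U at A ± 15.1·n: R = (11.34, 9.966), U = (-11.34, -9.966). Equal radii place V and G the same way about S: V = S + 15.1·n = (44.15, -27.37), G = S − 15.1·n = (21.46, -47.30). Then |AG| = |G − A| = 51.94.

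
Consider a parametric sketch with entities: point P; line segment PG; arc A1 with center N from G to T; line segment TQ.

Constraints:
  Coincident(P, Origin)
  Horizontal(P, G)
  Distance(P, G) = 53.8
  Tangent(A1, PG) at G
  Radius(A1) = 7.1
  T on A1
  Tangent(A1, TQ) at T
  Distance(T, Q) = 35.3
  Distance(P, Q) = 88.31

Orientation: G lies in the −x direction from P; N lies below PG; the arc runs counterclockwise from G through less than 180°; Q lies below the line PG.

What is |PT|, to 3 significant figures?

58.7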